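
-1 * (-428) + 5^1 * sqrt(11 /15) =sqrt(165) /3 + 428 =432.28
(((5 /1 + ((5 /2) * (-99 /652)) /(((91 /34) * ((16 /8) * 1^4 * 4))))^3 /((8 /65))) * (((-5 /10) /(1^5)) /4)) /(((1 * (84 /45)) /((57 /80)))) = -11307983758442972004375 /235858515532137365504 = -47.94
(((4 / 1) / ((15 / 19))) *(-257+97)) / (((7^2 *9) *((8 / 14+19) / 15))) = -12160 / 8631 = -1.41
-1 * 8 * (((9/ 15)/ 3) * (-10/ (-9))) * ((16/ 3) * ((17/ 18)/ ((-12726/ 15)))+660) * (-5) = 3023670400/ 515403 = 5866.61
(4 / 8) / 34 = 1 / 68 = 0.01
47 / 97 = 0.48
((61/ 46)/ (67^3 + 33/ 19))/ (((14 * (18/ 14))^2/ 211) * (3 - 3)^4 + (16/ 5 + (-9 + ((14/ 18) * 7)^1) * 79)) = -0.00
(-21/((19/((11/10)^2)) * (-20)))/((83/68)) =43197/788500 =0.05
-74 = -74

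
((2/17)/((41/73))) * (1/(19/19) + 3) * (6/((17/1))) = 3504/11849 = 0.30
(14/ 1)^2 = 196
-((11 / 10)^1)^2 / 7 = -121 / 700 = -0.17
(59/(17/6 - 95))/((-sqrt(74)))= 0.07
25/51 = 0.49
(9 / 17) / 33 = 3 / 187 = 0.02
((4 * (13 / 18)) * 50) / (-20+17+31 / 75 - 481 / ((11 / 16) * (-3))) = 178750 / 285399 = 0.63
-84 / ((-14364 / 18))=2 / 19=0.11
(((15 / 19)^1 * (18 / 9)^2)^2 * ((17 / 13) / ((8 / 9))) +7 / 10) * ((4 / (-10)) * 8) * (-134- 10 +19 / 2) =776173676 / 117325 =6615.59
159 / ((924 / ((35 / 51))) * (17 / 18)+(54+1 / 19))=5035 / 41979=0.12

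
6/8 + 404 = 1619/4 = 404.75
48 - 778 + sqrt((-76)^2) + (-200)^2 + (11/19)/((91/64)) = 68029938/1729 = 39346.41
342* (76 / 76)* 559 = 191178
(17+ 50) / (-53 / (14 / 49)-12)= -134 / 395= -0.34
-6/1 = -6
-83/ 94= -0.88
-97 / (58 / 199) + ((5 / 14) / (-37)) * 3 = -2499956 / 7511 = -332.84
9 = 9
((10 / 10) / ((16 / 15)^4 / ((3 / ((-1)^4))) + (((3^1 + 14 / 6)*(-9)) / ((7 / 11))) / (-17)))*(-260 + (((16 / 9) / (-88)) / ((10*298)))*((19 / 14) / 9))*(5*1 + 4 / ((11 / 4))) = -2187277551049875 / 6345399146944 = -344.70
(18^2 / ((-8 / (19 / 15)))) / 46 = -513 / 460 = -1.12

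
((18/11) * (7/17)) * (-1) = -126/187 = -0.67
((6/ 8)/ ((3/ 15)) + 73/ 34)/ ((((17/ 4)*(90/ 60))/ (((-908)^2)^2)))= 545152191611392/ 867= 628779921120.41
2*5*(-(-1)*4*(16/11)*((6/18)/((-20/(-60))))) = 640/11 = 58.18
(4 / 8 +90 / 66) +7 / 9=523 / 198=2.64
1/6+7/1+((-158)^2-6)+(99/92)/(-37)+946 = 264604537/10212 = 25911.14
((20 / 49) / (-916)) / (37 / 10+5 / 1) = -50 / 976227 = -0.00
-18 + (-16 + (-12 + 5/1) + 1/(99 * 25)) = -101474/2475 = -41.00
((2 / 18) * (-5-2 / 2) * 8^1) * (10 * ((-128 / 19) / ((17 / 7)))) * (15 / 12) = 179200 / 969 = 184.93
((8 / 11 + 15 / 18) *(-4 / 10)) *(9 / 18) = -103 / 330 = -0.31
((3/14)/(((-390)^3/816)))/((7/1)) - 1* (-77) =3108480358/40369875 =77.00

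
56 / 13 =4.31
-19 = -19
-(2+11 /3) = -5.67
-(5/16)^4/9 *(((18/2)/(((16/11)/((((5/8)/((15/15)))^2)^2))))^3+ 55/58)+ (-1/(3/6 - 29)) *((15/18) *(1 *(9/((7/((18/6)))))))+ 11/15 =2702942619064651564634921/3201709135153398326231040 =0.84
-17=-17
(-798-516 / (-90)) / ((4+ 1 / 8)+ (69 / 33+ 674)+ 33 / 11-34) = -1.22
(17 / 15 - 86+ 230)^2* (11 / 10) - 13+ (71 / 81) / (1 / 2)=468965821 / 20250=23158.81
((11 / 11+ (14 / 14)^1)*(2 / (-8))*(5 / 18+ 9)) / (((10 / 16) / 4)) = -1336 / 45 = -29.69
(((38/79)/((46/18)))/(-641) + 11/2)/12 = 12810983/27952728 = 0.46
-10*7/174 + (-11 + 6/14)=-6683/609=-10.97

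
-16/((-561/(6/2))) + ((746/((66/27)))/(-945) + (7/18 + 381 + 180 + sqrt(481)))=sqrt(481) + 66109259/117810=583.08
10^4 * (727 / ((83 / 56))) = 407120000 / 83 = 4905060.24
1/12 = 0.08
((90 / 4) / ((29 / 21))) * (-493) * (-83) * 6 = 4000185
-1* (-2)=2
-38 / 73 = -0.52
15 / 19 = 0.79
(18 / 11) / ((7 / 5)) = 90 / 77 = 1.17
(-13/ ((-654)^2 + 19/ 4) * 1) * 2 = -0.00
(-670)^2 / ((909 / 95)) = 42645500 / 909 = 46914.74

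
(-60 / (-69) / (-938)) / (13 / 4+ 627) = -0.00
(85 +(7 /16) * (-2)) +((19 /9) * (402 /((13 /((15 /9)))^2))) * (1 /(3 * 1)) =9721897 /109512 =88.77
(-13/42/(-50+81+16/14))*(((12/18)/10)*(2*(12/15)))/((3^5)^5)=-52/42893985853051875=-0.00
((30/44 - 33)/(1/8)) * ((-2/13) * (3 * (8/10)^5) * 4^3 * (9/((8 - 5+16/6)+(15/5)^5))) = 90.57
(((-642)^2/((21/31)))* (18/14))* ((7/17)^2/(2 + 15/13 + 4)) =5358132/289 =18540.25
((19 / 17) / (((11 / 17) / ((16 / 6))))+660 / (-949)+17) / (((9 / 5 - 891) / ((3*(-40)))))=65485700 / 23205897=2.82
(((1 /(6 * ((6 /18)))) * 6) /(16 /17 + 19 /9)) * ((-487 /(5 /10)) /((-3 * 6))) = 24837 /467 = 53.18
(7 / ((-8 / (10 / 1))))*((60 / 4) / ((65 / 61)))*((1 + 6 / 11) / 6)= -36295 / 1144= -31.73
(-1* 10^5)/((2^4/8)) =-50000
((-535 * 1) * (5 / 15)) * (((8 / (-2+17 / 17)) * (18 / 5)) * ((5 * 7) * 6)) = 1078560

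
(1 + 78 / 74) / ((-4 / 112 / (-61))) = 129808 / 37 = 3508.32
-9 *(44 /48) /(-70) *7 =33 /40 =0.82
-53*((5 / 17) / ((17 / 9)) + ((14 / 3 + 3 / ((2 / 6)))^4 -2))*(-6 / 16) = 10819973267 / 15606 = 693321.37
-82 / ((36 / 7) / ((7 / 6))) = -2009 / 108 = -18.60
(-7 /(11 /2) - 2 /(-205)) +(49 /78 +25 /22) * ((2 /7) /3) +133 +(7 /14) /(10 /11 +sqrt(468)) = 363 * sqrt(13) /56528 +13770585183829 /104398454160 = 131.93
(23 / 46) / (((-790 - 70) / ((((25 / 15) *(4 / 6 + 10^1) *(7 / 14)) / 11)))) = -2 / 4257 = -0.00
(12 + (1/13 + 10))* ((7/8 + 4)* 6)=2583/4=645.75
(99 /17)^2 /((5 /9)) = 88209 /1445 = 61.04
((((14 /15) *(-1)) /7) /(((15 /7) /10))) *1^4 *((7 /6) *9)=-98 /15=-6.53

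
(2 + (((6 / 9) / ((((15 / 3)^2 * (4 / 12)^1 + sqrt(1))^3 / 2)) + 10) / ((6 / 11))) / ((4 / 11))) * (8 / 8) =52.42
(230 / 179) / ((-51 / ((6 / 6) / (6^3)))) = -115 / 985932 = -0.00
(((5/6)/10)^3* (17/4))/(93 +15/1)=0.00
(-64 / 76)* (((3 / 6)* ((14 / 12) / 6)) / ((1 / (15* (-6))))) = 140 / 19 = 7.37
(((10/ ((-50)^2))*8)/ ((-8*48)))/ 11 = -1/ 132000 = -0.00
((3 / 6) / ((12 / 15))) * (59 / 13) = 295 / 104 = 2.84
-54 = -54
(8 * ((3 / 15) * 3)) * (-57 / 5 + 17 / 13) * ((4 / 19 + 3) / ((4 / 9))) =-2160864 / 6175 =-349.94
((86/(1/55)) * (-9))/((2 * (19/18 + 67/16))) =-613008/151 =-4059.66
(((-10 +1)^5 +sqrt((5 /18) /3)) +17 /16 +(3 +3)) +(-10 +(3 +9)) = -944639 /16 +sqrt(30) /18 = -59039.63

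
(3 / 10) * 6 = 9 / 5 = 1.80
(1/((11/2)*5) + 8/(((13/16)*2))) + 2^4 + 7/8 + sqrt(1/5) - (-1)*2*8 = sqrt(5)/5 + 216413/5720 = 38.28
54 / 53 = 1.02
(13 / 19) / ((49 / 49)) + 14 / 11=409 / 209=1.96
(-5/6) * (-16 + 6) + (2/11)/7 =1931/231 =8.36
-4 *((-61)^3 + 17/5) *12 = 54474624/5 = 10894924.80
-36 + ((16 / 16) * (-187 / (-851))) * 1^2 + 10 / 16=-239337 / 6808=-35.16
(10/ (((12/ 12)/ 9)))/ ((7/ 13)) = 1170/ 7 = 167.14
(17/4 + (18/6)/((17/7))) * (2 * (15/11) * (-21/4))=-78.54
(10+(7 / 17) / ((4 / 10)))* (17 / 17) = 375 / 34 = 11.03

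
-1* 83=-83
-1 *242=-242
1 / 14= 0.07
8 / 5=1.60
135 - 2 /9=1213 /9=134.78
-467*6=-2802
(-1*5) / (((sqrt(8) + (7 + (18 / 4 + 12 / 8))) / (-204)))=13260 / 161 - 2040*sqrt(2) / 161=64.44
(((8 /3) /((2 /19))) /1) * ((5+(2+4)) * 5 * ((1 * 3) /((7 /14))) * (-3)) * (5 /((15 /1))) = -8360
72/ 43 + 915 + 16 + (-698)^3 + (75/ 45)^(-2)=-365572518388/ 1075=-340067458.97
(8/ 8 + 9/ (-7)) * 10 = -20/ 7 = -2.86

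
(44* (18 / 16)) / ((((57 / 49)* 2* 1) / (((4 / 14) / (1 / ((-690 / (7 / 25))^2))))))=4909781250 / 133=36915648.50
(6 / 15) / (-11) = -2 / 55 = -0.04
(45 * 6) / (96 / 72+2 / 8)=3240 / 19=170.53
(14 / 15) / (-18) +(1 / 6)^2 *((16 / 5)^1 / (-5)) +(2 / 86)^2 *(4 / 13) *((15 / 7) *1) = -7867673 / 113574825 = -0.07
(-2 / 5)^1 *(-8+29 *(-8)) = 96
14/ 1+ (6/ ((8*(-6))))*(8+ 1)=103/ 8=12.88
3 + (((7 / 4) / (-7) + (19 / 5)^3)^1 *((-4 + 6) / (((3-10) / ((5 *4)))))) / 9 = -49897 / 1575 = -31.68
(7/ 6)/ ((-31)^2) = 7/ 5766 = 0.00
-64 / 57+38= 2102 / 57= 36.88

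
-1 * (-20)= 20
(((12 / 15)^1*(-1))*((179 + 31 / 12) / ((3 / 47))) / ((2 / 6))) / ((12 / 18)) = -10241.30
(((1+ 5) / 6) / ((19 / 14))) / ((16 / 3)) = 21 / 152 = 0.14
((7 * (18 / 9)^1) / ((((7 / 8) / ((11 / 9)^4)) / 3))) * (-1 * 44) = -10307264 / 2187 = -4712.97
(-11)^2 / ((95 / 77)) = 9317 / 95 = 98.07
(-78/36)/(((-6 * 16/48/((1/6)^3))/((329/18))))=4277/46656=0.09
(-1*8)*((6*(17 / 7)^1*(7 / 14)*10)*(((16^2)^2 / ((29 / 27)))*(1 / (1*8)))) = -902430720 / 203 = -4445471.53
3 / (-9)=-1 / 3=-0.33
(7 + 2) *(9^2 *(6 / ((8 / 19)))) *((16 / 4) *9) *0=0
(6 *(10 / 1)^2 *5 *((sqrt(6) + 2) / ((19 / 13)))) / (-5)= -7800 *sqrt(6) / 19 -15600 / 19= -1826.63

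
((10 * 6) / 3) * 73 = 1460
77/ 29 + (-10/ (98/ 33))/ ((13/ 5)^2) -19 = -16.84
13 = 13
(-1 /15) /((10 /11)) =-11 /150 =-0.07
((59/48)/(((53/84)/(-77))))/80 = -31801/16960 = -1.88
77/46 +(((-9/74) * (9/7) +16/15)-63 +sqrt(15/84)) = -5398453/89355 +sqrt(35)/14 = -59.99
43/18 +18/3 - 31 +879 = 15415/18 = 856.39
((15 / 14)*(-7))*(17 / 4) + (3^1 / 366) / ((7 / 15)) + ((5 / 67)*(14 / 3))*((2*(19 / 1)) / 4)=-19602185 / 686616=-28.55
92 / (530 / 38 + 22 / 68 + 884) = 59432 / 580283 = 0.10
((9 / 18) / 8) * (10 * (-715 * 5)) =-17875 / 8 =-2234.38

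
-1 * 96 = -96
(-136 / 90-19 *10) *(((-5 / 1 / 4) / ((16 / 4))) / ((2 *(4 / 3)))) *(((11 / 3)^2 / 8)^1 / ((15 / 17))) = 8863613 / 207360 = 42.75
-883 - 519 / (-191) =-168134 / 191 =-880.28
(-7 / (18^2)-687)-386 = -347659 / 324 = -1073.02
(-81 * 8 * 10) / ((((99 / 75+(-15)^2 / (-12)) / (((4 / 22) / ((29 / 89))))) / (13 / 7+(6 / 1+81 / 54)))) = 2518344000 / 1297373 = 1941.11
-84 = -84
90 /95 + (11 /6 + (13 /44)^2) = 316489 /110352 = 2.87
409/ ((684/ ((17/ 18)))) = 6953/ 12312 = 0.56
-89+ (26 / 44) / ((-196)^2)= -75218515 / 845152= -89.00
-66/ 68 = -33/ 34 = -0.97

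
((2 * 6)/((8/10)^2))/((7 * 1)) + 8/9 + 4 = 1907/252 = 7.57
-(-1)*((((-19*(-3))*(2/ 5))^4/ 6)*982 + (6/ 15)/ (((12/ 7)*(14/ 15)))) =110570592433/ 2500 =44228236.97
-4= -4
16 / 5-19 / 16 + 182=14721 / 80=184.01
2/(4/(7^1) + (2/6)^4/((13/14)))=7371/2155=3.42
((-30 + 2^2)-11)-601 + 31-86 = -693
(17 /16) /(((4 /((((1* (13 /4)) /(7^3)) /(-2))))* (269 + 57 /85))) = -0.00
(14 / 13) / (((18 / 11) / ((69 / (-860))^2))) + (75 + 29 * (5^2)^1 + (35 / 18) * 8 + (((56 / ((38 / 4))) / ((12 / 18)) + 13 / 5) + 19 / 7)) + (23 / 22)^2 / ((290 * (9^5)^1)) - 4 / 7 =219693986115388793479 / 264964573337864400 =829.14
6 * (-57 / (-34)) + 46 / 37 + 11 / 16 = 120663 / 10064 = 11.99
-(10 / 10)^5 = -1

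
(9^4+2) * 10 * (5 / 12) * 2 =164075 / 3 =54691.67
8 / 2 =4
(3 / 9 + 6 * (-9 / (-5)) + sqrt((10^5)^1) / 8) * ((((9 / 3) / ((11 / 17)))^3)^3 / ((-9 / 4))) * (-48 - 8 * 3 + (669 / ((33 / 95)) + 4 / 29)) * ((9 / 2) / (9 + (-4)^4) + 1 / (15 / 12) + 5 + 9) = -6022906271352255773852235 * sqrt(10) / 39865821611737 - 134110046308776895231109766 / 996645540293425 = -612316586405.17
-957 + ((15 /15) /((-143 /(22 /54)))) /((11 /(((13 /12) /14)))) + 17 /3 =-47467729 /49896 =-951.33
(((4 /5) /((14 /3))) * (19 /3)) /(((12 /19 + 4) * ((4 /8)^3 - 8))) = -722 /24255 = -0.03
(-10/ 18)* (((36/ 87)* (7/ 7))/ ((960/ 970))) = -0.23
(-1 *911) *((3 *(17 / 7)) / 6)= -15487 / 14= -1106.21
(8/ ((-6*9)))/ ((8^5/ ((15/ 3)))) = -5/ 221184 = -0.00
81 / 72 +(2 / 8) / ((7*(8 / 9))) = 261 / 224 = 1.17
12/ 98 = 6/ 49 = 0.12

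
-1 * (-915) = 915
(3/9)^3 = 1/27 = 0.04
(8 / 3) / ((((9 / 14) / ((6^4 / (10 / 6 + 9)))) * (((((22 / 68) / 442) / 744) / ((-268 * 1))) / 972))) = -1467931254386688 / 11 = -133448295853335.27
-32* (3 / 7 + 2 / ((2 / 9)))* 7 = -2112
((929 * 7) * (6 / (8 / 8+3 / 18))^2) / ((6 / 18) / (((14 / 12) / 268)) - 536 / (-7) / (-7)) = 175581 / 67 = 2620.61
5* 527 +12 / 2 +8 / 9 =23777 / 9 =2641.89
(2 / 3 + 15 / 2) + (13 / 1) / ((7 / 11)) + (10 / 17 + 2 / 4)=10597 / 357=29.68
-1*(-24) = 24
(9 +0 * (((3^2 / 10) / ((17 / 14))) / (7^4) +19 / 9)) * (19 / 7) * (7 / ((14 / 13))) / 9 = 247 / 14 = 17.64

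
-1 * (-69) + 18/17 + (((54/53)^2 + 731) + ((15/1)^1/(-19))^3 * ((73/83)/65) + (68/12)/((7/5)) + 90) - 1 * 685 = 1566997674824149/7421679621993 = 211.14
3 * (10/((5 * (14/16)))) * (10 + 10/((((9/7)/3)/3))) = 3840/7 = 548.57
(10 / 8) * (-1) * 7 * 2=-35 / 2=-17.50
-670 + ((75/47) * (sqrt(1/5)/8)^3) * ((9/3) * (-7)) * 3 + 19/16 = -10701/16- 189 * sqrt(5)/24064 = -668.83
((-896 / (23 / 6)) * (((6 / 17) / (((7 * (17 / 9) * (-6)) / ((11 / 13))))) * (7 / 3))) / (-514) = -88704 / 22207627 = -0.00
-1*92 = -92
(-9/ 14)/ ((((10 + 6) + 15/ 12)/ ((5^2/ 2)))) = -75/ 161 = -0.47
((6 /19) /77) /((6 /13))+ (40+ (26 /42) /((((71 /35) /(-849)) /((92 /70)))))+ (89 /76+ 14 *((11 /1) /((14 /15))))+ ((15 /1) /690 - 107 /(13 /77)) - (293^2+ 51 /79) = -850095494828519 /9814336532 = -86617.72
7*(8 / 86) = 28 / 43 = 0.65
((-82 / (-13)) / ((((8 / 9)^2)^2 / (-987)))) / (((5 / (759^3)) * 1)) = -116090417972224773 / 133120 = -872073452315.39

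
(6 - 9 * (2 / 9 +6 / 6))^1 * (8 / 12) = -3.33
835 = 835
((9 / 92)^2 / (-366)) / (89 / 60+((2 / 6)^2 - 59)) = 1215 / 2667484616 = 0.00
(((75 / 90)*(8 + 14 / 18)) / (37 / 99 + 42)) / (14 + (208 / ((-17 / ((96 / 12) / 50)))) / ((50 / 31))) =9233125 / 683889036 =0.01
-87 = -87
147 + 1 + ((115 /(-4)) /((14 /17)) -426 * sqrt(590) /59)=6333 /56 -426 * sqrt(590) /59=-62.29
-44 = -44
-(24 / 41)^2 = -576 / 1681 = -0.34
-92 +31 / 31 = -91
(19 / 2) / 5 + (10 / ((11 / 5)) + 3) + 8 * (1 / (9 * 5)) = 9527 / 990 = 9.62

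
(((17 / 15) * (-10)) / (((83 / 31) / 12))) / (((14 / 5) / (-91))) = 137020 / 83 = 1650.84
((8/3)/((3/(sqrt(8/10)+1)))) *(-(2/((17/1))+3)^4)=-159.09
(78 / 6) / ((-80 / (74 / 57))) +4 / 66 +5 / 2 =19643 / 8360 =2.35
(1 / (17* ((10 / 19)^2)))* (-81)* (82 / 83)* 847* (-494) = 250816695129 / 35275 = 7110324.45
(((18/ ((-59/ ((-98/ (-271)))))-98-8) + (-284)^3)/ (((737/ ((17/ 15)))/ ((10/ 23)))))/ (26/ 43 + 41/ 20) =-3569722429422320/ 618760437537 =-5769.15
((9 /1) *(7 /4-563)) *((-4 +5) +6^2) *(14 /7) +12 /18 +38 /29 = -65039551 /174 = -373790.52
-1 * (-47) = 47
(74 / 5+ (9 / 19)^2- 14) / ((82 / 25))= 9245 / 29602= 0.31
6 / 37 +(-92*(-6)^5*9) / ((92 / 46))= 119112774 / 37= 3219264.16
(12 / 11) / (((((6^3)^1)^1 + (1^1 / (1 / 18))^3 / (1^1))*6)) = 1 / 33264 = 0.00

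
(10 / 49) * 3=30 / 49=0.61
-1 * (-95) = 95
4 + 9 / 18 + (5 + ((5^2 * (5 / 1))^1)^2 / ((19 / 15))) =469111 / 38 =12345.03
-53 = -53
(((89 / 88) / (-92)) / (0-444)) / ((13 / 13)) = 89 / 3594624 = 0.00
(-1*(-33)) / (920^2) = 33 / 846400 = 0.00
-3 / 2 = -1.50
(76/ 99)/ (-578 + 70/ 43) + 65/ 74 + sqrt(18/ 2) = 87993245/ 22695948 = 3.88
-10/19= -0.53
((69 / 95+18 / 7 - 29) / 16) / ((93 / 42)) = -4273 / 5890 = -0.73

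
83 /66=1.26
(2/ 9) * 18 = 4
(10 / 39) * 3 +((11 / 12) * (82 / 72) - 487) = -2724809 / 5616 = -485.19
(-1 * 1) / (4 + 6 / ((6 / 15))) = -1 / 19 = -0.05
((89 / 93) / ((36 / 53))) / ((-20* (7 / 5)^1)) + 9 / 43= 640865 / 4030992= 0.16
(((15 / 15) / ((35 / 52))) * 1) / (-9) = -52 / 315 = -0.17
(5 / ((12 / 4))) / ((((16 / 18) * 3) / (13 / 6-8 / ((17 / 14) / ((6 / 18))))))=-5 / 272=-0.02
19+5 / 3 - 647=-1879 / 3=-626.33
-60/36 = -5/3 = -1.67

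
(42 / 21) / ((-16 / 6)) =-3 / 4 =-0.75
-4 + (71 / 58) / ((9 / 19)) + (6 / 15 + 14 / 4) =3242 / 1305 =2.48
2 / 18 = 1 / 9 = 0.11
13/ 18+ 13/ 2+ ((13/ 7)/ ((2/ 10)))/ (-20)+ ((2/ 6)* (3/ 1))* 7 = 3467/ 252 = 13.76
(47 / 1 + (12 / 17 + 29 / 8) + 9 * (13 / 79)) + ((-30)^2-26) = 9957667 / 10744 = 926.81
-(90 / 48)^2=-225 / 64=-3.52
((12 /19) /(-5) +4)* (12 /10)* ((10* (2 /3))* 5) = 2944 /19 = 154.95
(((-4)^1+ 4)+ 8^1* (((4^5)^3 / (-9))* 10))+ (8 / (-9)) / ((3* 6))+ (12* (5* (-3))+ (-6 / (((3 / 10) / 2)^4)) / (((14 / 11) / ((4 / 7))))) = -37881633385336 / 3969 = -9544377270.18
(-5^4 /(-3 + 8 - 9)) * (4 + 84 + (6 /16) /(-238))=104718125 /7616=13749.75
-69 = -69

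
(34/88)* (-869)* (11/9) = -14773/36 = -410.36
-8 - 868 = -876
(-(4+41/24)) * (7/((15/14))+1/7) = -96037/2520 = -38.11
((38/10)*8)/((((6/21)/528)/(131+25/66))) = 36903776/5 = 7380755.20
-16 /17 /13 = -16 /221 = -0.07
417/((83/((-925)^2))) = 356795625/83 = 4298742.47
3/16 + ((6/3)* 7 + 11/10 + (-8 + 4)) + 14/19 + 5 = 25877/1520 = 17.02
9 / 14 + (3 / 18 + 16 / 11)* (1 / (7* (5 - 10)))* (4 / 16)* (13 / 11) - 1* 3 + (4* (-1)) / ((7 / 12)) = -937931 / 101640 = -9.23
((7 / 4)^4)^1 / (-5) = -2401 / 1280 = -1.88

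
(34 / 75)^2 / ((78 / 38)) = 21964 / 219375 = 0.10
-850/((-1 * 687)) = 850/687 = 1.24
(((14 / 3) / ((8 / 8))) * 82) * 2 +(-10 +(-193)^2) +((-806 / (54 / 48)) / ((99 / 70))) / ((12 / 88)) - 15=8328688 / 243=34274.44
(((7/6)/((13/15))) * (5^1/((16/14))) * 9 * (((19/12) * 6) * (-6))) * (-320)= 12568500/13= 966807.69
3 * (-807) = -2421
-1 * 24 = -24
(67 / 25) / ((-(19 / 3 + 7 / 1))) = -201 / 1000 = -0.20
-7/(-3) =7/3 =2.33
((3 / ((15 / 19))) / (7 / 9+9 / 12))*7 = 4788 / 275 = 17.41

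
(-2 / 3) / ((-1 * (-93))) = -2 / 279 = -0.01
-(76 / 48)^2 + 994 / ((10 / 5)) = 71207 / 144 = 494.49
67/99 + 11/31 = 3166/3069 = 1.03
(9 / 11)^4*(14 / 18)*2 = 0.70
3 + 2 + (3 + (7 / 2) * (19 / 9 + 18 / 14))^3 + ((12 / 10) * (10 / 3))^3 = 2456405 / 729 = 3369.55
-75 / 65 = -15 / 13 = -1.15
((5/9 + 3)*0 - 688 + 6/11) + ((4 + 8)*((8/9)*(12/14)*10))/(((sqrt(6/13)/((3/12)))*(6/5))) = -7562/11 + 200*sqrt(78)/63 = -659.42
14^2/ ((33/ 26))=5096/ 33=154.42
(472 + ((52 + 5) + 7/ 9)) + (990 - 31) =13399/ 9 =1488.78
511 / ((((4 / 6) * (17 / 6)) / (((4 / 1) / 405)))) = 2044 / 765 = 2.67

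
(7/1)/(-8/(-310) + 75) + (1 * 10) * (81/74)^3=31120470965/2356174948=13.21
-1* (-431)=431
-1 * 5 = -5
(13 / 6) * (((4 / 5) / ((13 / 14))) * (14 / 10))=196 / 75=2.61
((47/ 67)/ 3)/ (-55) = -47/ 11055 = -0.00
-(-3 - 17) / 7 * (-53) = -1060 / 7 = -151.43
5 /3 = 1.67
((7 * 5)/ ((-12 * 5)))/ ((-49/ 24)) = 2/ 7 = 0.29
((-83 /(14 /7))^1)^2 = 6889 /4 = 1722.25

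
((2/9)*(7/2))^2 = 49/81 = 0.60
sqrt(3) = 1.73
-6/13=-0.46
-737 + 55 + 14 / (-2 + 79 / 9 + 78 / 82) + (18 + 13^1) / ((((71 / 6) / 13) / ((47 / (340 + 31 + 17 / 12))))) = -305819137399 / 452468374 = -675.89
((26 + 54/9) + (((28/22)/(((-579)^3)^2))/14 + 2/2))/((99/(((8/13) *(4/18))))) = 218825530526817841984/4800485075932066408173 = 0.05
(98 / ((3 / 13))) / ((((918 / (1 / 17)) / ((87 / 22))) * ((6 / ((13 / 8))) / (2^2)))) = 240149 / 2059992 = 0.12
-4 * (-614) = 2456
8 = 8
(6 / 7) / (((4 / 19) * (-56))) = -57 / 784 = -0.07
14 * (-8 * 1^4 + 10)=28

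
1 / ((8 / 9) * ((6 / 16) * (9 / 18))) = 6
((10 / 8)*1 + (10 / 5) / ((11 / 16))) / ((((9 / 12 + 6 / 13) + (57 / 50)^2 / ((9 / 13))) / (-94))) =-69883125 / 552112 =-126.57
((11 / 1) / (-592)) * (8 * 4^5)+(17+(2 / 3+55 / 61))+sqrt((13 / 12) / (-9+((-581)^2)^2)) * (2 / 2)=-904930 / 6771+sqrt(6573890118) / 26295560472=-133.65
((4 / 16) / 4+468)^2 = 56085121 / 256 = 219082.50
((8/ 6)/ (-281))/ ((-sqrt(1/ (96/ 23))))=16 * sqrt(138)/ 19389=0.01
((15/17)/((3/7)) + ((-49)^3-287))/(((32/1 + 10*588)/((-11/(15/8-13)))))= -22053647/1118107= -19.72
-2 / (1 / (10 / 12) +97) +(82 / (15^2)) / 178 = -180119 / 9832275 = -0.02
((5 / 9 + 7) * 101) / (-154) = -3434 / 693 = -4.96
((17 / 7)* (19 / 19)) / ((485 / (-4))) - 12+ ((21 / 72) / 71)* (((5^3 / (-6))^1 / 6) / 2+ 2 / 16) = -12.03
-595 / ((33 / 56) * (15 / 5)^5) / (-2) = 16660 / 8019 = 2.08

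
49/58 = 0.84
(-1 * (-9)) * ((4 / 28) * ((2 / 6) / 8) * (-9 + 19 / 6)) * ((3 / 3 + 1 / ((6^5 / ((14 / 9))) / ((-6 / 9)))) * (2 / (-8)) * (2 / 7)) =262405 / 11757312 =0.02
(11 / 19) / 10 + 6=1151 / 190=6.06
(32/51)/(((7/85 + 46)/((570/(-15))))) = -6080/11751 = -0.52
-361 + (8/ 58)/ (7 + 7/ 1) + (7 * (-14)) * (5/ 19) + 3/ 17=-25349182/ 65569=-386.60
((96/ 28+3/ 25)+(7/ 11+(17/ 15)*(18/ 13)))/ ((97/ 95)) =5.64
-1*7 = -7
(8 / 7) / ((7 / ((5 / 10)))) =4 / 49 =0.08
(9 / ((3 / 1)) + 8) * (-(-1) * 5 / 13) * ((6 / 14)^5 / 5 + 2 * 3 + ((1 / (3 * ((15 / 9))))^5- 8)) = -1153625748 / 136556875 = -8.45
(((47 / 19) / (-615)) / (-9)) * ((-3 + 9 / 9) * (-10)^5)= 1880000 / 21033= 89.38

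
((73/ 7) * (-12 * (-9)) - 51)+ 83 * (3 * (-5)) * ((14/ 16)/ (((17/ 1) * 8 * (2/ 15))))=15463677/ 15232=1015.21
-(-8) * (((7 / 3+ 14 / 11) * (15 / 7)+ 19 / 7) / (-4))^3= -64964808 / 456533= -142.30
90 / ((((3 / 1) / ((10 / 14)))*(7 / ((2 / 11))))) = 300 / 539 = 0.56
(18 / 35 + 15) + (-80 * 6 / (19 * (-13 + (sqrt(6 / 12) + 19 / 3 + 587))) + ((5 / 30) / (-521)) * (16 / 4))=4320 * sqrt(2) / 115180907 + 97472714489173 / 6300971517435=15.47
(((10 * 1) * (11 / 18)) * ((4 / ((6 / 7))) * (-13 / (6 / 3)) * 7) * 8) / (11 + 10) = -40040 / 81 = -494.32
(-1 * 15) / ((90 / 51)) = -17 / 2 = -8.50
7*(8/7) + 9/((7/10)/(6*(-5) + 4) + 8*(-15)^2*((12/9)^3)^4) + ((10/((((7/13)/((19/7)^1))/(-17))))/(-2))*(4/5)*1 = 14995072673634856/42748326114193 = 350.78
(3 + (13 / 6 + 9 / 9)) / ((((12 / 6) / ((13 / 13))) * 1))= 37 / 12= 3.08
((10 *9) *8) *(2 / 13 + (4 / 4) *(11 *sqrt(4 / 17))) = 1440 / 13 + 15840 *sqrt(17) / 17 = 3952.53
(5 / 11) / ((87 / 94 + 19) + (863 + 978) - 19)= 470 / 1904551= 0.00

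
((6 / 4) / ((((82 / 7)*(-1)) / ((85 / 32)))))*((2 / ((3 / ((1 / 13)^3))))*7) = -0.00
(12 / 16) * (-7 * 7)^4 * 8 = 34588806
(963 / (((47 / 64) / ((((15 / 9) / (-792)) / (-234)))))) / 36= 535 / 1633203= 0.00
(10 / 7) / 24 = 5 / 84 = 0.06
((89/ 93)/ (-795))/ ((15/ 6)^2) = -356/ 1848375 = -0.00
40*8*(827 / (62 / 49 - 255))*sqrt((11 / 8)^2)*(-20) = 356602400 / 12433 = 28681.93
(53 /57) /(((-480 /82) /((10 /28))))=-2173 /38304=-0.06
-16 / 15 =-1.07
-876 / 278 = -438 / 139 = -3.15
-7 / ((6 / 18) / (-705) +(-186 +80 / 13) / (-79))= -15204735 / 4943843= -3.08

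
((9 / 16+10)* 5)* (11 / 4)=9295 / 64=145.23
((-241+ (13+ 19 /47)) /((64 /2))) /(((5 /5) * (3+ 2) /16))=-10697 /470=-22.76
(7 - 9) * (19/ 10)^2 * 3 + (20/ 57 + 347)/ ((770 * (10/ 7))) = -1338283/ 62700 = -21.34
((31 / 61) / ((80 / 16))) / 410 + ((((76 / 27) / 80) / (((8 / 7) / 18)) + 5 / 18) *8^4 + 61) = 3903786169 / 1125450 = 3468.64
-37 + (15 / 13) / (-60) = -1925 / 52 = -37.02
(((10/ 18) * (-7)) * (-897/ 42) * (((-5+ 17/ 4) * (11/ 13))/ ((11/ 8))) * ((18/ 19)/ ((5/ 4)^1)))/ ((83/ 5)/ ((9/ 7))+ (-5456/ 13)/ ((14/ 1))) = 2260440/ 1327891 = 1.70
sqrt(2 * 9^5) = 343.65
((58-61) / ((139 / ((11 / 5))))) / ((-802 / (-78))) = -1287 / 278695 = -0.00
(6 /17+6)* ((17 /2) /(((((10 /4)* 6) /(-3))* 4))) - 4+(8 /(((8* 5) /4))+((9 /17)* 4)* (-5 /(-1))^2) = 7997 /170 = 47.04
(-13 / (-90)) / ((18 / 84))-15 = -1934 / 135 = -14.33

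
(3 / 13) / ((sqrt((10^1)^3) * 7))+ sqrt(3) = 3 * sqrt(10) / 9100+ sqrt(3) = 1.73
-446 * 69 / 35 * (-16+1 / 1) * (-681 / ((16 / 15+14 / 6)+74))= -34928490 / 301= -116041.50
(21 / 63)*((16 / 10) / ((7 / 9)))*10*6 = 288 / 7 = 41.14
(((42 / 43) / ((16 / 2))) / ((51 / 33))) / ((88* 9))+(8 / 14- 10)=-4631567 / 491232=-9.43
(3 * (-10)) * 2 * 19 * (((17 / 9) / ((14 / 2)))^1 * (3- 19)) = 103360 / 21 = 4921.90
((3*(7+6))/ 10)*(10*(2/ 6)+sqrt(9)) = 247/ 10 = 24.70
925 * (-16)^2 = 236800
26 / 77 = 0.34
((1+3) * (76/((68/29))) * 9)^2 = 393466896/289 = 1361477.15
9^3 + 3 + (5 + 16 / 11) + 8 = 8211 / 11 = 746.45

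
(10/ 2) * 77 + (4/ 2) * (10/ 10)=387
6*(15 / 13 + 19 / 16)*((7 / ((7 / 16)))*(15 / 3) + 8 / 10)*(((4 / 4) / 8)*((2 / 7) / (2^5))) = 147561 / 116480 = 1.27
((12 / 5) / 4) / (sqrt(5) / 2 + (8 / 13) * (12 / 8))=-1872 / 1345 + 1014 * sqrt(5) / 1345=0.29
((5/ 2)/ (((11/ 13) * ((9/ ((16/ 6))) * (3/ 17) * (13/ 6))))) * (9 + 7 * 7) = 39440/ 297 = 132.79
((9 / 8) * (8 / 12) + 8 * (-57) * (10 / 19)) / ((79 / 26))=-12441 / 158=-78.74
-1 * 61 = -61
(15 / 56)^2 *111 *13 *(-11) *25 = -89285625 / 3136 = -28471.18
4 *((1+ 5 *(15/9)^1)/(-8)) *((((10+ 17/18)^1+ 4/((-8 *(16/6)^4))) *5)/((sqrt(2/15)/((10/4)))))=-141082025 *sqrt(30)/442368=-1746.82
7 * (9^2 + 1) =574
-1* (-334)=334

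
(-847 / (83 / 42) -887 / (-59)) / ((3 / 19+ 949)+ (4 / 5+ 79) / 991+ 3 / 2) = -381333381050 / 876634187689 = -0.43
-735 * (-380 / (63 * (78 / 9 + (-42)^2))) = 6650 / 2659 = 2.50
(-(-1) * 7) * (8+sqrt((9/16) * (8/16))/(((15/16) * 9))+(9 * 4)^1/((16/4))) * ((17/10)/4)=119 * sqrt(2)/900+2023/40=50.76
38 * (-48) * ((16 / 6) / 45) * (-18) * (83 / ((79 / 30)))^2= 12062914560 / 6241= 1932849.63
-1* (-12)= 12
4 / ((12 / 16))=16 / 3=5.33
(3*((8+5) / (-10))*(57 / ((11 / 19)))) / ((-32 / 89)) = 3759093 / 3520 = 1067.92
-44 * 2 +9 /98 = -8615 /98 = -87.91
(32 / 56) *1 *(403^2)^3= 17135243019935716 / 7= 2447891859990816.57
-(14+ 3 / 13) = -185 / 13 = -14.23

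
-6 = -6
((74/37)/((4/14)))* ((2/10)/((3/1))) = 7/15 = 0.47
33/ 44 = 3/ 4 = 0.75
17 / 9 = 1.89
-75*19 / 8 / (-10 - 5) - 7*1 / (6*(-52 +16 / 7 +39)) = 21571 / 1800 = 11.98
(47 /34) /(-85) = -47 /2890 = -0.02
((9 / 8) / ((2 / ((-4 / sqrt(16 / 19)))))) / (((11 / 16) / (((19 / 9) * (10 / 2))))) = -95 * sqrt(19) / 11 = -37.65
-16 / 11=-1.45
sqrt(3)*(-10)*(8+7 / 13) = -1110*sqrt(3) / 13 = -147.89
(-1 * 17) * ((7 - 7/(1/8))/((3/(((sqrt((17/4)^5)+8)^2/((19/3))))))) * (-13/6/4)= -5361773599/155648 - 3129581 * sqrt(17)/912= -48596.75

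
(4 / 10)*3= 6 / 5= 1.20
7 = 7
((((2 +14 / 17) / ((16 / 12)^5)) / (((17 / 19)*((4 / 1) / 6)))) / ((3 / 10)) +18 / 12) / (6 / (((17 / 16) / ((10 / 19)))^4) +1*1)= 521892990033 / 135466973632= 3.85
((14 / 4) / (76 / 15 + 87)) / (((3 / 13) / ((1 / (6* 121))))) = 455 / 2005212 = 0.00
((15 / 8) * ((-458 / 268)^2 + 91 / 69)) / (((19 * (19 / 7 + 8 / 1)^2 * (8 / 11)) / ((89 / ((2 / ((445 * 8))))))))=896992123643 / 1129935168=793.84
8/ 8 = 1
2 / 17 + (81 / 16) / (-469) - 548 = -69893633 / 127568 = -547.89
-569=-569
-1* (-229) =229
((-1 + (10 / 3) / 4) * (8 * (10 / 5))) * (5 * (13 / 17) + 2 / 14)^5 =-187413115437056 / 71590609797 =-2617.84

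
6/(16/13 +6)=39/47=0.83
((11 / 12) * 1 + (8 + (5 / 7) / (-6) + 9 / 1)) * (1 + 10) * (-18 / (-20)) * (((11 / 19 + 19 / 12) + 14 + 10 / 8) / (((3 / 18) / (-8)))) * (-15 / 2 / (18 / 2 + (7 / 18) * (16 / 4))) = 528821865 / 5054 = 104634.32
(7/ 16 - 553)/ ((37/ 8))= -8841/ 74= -119.47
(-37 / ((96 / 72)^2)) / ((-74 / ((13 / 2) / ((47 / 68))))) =1989 / 752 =2.64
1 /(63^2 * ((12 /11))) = 11 /47628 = 0.00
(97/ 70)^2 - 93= -446291/ 4900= -91.08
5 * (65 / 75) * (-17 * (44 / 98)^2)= -106964 / 7203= -14.85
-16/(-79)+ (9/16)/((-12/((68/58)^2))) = 146803/1063024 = 0.14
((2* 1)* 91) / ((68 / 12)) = 546 / 17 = 32.12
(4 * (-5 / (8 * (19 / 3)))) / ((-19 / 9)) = 135 / 722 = 0.19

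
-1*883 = -883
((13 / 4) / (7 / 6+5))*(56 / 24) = 91 / 74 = 1.23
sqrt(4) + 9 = 11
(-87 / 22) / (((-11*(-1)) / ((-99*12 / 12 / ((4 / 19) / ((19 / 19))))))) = 14877 / 88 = 169.06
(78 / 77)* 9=702 / 77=9.12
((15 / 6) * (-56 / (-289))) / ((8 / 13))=455 / 578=0.79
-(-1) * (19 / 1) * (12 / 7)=228 / 7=32.57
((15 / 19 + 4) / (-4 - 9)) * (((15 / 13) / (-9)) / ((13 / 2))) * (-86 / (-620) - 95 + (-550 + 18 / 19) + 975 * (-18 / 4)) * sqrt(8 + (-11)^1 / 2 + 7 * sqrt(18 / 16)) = -103722598 * sqrt(10 + 21 * sqrt(2)) / 5673837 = -115.18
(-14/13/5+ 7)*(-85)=-7497/13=-576.69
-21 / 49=-3 / 7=-0.43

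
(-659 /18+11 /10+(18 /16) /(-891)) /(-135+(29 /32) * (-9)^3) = 562516 /12603195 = 0.04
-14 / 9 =-1.56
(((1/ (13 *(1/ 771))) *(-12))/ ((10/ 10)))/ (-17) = 9252/ 221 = 41.86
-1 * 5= -5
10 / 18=5 / 9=0.56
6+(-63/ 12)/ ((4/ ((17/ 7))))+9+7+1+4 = 381/ 16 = 23.81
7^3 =343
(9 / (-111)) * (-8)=0.65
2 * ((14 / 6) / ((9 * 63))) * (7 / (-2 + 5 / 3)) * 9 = -14 / 9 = -1.56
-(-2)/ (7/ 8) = 16/ 7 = 2.29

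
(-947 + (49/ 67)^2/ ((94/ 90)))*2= -399385712/ 210983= -1892.98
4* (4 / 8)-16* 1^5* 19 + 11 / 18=-5425 / 18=-301.39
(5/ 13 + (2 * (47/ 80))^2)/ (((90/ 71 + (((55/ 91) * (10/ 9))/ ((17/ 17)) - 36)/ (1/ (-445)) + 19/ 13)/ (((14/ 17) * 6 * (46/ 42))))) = 3777408243/ 6217433303600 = 0.00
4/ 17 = 0.24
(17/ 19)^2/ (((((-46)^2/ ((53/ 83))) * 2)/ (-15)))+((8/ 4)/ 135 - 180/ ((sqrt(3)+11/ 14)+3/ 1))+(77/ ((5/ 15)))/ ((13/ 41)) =35280 * sqrt(3)/ 2221+330372373376065571/ 494261329072680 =695.93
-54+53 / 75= -3997 / 75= -53.29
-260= -260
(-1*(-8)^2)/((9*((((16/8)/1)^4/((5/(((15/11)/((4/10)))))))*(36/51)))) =-374/405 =-0.92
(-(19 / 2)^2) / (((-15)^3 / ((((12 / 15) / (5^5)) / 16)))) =361 / 843750000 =0.00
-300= -300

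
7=7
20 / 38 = 10 / 19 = 0.53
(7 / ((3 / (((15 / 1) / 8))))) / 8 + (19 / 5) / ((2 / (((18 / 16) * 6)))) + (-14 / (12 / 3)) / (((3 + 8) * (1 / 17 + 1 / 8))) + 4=275281 / 17600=15.64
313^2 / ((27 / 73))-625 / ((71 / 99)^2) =35886514342 / 136107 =263663.99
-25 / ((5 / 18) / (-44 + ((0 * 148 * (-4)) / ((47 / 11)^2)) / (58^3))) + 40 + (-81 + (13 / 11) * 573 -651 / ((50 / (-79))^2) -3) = 81620699 / 27500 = 2968.03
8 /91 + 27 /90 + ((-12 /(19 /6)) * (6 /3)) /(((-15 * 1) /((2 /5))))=0.59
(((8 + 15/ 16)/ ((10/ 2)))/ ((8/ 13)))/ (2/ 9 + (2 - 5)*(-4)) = 1521/ 6400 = 0.24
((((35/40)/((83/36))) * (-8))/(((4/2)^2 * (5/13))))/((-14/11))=1287/830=1.55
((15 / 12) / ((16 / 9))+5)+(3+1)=621 / 64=9.70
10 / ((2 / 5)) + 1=26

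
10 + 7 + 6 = 23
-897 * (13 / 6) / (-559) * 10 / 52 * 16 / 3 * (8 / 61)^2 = 29440 / 480009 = 0.06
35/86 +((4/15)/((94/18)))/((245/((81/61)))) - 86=-25852300483/302038450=-85.59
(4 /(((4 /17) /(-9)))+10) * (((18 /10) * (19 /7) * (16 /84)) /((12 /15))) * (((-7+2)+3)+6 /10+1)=16302 /245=66.54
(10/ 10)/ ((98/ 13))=13/ 98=0.13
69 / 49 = 1.41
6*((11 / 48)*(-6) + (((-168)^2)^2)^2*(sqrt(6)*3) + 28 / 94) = -1215 / 188 + 11422121062268141568*sqrt(6) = 27978368382853511068.68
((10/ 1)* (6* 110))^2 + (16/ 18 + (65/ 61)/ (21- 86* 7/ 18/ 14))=1602267514802/ 36783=43560000.95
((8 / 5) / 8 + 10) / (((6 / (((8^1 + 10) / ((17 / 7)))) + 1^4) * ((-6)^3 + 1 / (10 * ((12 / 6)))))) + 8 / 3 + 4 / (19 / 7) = 144694 / 35169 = 4.11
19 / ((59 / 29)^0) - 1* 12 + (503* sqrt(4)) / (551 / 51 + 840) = 355043 / 43391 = 8.18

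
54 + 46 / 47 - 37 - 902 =-41549 / 47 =-884.02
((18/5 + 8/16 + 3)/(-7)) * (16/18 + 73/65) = -2.04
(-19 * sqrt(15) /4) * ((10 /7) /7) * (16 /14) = -380 * sqrt(15) /343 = -4.29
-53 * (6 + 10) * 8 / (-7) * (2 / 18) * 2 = 13568 / 63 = 215.37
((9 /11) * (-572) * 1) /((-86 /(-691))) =-161694 /43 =-3760.33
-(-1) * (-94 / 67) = -94 / 67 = -1.40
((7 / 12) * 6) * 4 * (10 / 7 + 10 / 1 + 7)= 258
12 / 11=1.09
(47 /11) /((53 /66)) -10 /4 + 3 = 617 /106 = 5.82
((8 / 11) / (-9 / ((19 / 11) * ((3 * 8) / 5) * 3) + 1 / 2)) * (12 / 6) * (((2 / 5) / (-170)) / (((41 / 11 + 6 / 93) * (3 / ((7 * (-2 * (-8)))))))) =-1206272 / 4945725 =-0.24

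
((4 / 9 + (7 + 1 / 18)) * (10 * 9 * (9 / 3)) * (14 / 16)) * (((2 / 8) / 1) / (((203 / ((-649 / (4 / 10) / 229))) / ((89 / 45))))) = -12996225 / 425024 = -30.58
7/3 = 2.33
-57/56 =-1.02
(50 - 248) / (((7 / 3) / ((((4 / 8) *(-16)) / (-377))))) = -4752 / 2639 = -1.80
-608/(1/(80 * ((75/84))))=-304000/7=-43428.57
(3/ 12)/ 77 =1/ 308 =0.00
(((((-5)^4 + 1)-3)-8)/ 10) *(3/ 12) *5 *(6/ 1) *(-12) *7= -38745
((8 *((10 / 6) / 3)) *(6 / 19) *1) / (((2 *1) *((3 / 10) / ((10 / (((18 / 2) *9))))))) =0.29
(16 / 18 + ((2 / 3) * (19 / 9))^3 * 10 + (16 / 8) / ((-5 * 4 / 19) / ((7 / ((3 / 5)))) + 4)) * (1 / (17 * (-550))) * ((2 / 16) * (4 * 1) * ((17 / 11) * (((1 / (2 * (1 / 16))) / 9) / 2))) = -149833999 / 139326115500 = -0.00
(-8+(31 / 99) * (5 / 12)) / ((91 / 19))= -177631 / 108108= -1.64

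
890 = 890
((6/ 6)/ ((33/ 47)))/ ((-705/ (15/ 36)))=-1/ 1188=-0.00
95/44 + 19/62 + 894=1222779/1364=896.47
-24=-24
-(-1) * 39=39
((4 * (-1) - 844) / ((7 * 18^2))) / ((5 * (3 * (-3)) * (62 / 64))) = 6784 / 790965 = 0.01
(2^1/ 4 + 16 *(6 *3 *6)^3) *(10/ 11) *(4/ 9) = 806215700/ 99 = 8143592.93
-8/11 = -0.73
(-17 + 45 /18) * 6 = -87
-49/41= -1.20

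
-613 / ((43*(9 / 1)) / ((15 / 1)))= -3065 / 129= -23.76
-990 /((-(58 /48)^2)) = 570240 /841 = 678.05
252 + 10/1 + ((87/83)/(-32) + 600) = 2289385/2656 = 861.97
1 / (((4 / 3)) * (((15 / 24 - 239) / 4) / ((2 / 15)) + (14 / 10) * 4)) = -240 / 141233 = -0.00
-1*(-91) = 91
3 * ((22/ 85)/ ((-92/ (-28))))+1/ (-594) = 272473/ 1161270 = 0.23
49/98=1/2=0.50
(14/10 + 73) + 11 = 427/5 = 85.40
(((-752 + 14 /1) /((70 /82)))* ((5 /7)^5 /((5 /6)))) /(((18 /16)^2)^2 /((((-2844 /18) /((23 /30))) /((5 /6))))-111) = 19582009344000 /11269180408997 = 1.74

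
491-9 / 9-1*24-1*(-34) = 500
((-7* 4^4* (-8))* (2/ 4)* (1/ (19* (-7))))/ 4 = -256/ 19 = -13.47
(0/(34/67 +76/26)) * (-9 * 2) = 0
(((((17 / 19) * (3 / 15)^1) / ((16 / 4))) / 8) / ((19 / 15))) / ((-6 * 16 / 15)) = -255 / 369664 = -0.00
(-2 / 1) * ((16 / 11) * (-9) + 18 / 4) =189 / 11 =17.18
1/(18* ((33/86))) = 43/297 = 0.14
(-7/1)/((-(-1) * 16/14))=-49/8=-6.12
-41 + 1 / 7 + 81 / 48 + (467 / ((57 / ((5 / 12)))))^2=-22528673 / 818748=-27.52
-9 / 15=-3 / 5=-0.60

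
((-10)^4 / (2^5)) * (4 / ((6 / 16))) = 10000 / 3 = 3333.33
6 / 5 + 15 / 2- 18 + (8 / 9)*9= -13 / 10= -1.30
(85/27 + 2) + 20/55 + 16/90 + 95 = 149524/1485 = 100.69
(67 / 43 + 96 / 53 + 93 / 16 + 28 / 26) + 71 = 38519311 / 474032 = 81.26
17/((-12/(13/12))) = -221/144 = -1.53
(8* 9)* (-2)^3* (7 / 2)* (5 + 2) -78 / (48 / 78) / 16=-903675 / 64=-14119.92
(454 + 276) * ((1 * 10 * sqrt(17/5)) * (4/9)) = 5840 * sqrt(85)/9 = 5982.46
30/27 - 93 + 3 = -88.89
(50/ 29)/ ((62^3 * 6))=25/ 20734536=0.00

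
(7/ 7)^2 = 1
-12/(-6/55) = 110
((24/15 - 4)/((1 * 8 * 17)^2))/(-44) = 3/1017280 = 0.00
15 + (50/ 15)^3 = 1405/ 27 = 52.04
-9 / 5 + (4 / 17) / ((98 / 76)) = -6737 / 4165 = -1.62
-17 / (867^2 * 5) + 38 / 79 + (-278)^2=1349828719211 / 17465715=77284.48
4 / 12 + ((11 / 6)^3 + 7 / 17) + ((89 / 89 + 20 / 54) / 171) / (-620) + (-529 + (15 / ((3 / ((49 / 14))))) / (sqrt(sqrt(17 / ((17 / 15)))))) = -50813399383 / 97326360 + 7*15^(3 / 4) / 6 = -513.20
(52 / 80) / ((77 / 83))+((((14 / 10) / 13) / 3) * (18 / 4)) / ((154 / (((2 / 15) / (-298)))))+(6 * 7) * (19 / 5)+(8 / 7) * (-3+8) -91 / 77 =614617362 / 3728725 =164.83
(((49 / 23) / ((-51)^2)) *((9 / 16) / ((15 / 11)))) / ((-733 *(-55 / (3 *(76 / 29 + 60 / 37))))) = 27881 / 261396266150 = 0.00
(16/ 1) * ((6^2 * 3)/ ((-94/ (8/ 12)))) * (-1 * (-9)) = -5184/ 47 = -110.30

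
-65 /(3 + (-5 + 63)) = -65 /61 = -1.07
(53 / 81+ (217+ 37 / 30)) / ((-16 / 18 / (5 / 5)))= -177299 / 720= -246.25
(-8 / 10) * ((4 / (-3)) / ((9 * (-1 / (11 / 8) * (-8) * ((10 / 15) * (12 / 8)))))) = 11 / 540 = 0.02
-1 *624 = -624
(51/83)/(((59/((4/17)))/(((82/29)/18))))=164/426039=0.00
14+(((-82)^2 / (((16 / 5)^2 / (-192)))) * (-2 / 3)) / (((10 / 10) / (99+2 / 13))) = 108340632 / 13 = 8333894.77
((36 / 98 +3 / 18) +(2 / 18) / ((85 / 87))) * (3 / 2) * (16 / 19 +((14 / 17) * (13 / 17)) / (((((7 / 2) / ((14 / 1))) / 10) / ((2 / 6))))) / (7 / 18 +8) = 3695297856 / 3453372265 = 1.07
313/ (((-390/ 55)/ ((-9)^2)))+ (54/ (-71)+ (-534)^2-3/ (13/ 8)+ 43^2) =523206187/ 1846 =283426.97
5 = 5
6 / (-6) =-1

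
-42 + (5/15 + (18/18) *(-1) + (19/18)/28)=-21485/504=-42.63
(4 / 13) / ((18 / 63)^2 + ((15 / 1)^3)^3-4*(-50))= 196 / 24488420049327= 0.00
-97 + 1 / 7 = -678 / 7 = -96.86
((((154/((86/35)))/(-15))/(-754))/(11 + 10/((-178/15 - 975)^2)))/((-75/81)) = -1062993852459/1953765241221950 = -0.00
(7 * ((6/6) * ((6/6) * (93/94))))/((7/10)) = 465/47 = 9.89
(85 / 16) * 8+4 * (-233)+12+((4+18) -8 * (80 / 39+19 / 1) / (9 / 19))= -850145 / 702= -1211.03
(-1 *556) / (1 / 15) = -8340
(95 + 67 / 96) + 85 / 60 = 9323 / 96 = 97.11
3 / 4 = 0.75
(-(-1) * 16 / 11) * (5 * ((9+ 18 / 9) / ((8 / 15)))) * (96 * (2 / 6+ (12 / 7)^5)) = 3663854400 / 16807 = 217995.74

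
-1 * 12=-12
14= 14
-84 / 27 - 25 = -253 / 9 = -28.11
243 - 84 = 159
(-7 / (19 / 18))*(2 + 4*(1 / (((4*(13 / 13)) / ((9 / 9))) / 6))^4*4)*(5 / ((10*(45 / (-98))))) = 56938 / 95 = 599.35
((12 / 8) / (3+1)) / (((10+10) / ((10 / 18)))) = 0.01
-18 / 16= -9 / 8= -1.12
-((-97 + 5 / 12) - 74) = 170.58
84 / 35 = 12 / 5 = 2.40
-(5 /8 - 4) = 27 /8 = 3.38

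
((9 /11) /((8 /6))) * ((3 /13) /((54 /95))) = 285 /1144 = 0.25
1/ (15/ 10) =2/ 3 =0.67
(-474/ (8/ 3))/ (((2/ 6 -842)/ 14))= 2.96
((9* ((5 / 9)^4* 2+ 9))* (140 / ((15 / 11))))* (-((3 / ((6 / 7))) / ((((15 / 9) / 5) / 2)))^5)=-312141150244 / 9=-34682350027.11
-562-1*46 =-608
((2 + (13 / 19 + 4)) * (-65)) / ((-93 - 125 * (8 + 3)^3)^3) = 8255 / 87648782208649408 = 0.00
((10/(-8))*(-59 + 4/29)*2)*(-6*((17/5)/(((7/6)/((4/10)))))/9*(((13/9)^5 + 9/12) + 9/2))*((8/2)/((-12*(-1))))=-26360869273/59934735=-439.83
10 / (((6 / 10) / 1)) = 50 / 3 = 16.67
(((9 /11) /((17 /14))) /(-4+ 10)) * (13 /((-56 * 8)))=-39 /11968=-0.00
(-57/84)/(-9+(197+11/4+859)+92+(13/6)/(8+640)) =-18468/31073959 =-0.00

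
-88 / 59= -1.49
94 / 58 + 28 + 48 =2251 / 29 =77.62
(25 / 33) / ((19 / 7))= 175 / 627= 0.28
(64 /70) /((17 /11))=352 /595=0.59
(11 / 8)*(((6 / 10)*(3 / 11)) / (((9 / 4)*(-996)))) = -1 / 9960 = -0.00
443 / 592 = 0.75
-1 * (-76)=76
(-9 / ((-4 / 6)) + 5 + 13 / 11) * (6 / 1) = 1299 / 11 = 118.09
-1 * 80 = -80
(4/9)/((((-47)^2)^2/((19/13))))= 76/570922677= 0.00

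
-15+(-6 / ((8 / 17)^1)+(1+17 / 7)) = -681 / 28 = -24.32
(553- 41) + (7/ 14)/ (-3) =3071/ 6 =511.83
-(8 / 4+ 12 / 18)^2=-64 / 9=-7.11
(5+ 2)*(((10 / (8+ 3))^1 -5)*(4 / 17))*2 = -2520 / 187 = -13.48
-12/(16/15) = -45/4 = -11.25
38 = 38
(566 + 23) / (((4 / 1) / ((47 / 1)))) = 27683 / 4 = 6920.75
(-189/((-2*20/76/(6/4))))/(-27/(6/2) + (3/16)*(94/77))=-553014/9005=-61.41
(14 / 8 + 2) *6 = 45 / 2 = 22.50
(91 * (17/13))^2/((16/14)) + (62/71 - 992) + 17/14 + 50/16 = 11335663/994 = 11404.09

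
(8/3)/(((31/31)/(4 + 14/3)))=208/9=23.11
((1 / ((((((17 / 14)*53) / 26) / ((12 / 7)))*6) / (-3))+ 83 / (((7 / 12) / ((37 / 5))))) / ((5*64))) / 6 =2766061 / 5045600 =0.55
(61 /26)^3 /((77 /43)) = 9760183 /1353352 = 7.21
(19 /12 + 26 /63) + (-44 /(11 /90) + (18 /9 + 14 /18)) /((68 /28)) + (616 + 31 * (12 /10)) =10883599 /21420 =508.10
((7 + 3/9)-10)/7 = -8/21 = -0.38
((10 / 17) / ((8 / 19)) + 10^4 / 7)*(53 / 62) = 36075245 / 29512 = 1222.39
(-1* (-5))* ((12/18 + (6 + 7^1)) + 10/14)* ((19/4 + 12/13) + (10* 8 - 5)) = 3167225/546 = 5800.78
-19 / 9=-2.11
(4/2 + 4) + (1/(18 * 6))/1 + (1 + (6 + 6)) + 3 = 2377/108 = 22.01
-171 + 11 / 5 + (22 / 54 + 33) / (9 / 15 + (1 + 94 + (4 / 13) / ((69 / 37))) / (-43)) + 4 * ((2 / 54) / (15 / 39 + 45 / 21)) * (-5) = -8333817119 / 43907805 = -189.80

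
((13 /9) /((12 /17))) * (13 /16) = 2873 /1728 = 1.66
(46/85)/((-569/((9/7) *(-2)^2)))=-0.00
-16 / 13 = -1.23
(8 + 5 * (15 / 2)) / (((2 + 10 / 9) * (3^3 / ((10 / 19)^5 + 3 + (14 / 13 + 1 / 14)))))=1887654745 / 831969264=2.27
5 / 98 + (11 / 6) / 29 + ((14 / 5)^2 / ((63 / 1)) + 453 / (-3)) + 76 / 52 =-620553331 / 4156425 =-149.30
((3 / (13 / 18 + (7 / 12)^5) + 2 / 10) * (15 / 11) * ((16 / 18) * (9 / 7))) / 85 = 94295976 / 1286216855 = 0.07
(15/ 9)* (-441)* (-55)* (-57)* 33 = -76039425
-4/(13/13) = -4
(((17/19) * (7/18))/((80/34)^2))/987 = 4913/77155200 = 0.00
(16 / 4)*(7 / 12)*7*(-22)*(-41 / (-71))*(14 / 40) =-154693 / 2130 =-72.63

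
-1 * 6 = -6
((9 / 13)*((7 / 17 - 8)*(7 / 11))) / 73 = -0.05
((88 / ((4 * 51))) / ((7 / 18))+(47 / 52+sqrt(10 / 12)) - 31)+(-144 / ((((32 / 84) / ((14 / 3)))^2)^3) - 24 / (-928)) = -486607781.21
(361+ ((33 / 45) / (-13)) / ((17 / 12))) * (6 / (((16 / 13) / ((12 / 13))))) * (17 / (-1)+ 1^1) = -25989.13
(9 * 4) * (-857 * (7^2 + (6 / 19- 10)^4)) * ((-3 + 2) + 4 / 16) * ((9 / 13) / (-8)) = -240033114950715 / 13553384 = -17710198.05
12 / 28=3 / 7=0.43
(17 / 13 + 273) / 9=3566 / 117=30.48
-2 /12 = -0.17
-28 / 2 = -14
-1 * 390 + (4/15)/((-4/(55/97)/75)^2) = -13543665/37636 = -359.86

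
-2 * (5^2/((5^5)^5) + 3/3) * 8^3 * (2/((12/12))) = -24414062500000002048/11920928955078125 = -2048.00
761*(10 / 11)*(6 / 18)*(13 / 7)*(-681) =-22457110 / 77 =-291650.78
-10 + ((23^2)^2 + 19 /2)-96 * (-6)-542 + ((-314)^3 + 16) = -61358507 /2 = -30679253.50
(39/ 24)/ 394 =13/ 3152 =0.00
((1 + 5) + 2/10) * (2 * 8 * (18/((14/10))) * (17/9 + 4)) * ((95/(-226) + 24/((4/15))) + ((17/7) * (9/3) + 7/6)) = 12230754880/16611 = 736304.55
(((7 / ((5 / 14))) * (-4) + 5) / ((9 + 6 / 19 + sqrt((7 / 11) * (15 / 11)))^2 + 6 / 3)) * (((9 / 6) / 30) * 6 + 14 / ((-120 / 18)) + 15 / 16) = 1082926166322297 / 1476088877719600-40919213693259 * sqrt(105) / 2952177755439200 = 0.59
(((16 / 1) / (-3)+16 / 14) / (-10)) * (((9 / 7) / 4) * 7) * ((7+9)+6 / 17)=9174 / 595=15.42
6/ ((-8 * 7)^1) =-3/ 28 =-0.11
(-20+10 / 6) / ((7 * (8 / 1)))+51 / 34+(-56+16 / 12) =-8987 / 168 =-53.49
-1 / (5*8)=-1 / 40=-0.02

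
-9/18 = -1/2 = -0.50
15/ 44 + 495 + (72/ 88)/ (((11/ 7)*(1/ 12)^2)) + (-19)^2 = 450757/ 484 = 931.32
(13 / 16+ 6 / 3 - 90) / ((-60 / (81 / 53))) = 7533 / 3392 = 2.22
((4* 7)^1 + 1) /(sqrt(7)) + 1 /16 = 1 /16 + 29* sqrt(7) /7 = 11.02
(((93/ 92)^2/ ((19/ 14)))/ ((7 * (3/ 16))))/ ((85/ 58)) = 334428/ 854335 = 0.39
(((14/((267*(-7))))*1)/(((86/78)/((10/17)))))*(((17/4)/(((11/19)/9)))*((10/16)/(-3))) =18525/336776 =0.06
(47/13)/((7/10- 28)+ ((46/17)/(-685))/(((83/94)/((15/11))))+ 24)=-999397190/913902093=-1.09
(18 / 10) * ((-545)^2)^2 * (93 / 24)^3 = 4730898121144875 / 512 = 9240035392861.08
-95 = -95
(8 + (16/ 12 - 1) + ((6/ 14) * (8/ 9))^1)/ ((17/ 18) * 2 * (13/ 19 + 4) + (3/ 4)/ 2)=83448/ 88319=0.94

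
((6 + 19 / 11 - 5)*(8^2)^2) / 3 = 40960 / 11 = 3723.64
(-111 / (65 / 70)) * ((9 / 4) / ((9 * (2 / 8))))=-119.54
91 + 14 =105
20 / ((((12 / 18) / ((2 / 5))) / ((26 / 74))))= 156 / 37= 4.22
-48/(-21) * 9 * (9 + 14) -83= 390.14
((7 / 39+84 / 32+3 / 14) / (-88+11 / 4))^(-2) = 34665226596 / 43467649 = 797.49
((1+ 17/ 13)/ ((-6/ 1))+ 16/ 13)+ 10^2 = 1311/ 13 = 100.85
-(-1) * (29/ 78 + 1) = 107/ 78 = 1.37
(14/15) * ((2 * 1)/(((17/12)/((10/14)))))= 16/17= 0.94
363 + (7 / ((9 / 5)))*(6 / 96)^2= 836387 / 2304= 363.02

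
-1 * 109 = -109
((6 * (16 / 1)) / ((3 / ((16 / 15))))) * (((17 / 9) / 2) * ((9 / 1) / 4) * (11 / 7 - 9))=-56576 / 105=-538.82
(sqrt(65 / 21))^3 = 65 * sqrt(1365) / 441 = 5.45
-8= -8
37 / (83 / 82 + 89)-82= -602208 / 7381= -81.59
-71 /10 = -7.10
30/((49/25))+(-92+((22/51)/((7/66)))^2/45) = -76.33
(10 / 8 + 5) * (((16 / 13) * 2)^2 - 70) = -135075 / 338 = -399.63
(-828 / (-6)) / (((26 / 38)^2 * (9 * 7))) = 16606 / 3549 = 4.68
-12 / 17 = -0.71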